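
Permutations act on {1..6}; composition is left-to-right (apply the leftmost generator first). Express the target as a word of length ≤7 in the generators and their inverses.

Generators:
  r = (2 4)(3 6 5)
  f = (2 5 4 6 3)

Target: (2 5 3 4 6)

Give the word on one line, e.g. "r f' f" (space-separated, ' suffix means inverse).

r' r' f' r r

  after r': (2 4)(3 5 6)
  after r': (3 6 5)
  after f': (2 3 4 5 6)
  after r: (2 6 4 3)
  after r: (2 5 3 4 6)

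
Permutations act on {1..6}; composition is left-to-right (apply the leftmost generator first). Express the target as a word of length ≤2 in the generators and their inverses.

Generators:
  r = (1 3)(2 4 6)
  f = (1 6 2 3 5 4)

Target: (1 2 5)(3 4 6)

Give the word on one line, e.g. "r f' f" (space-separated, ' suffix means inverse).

  after f: (1 6 2 3 5 4)
  after f: (1 2 5)(3 4 6)

f f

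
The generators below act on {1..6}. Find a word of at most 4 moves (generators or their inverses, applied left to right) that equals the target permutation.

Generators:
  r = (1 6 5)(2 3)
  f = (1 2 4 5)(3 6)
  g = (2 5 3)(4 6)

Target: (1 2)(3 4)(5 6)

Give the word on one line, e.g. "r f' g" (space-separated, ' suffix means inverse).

g f

  after g: (2 5 3)(4 6)
  after f: (1 2)(3 4)(5 6)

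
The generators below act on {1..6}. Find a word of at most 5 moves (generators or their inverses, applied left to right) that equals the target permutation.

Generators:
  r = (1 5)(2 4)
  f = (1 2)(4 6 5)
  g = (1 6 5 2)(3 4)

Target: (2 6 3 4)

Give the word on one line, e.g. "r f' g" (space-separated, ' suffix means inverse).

r f' g'

  after r: (1 5)(2 4)
  after f': (1 6 4)(2 5)
  after g': (2 6 3 4)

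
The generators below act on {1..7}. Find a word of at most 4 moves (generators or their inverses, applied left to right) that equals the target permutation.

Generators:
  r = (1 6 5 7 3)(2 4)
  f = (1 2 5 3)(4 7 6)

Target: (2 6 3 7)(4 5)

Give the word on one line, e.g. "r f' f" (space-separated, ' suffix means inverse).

f' r

  after f': (1 3 5 2)(4 6 7)
  after r: (2 6 3 7)(4 5)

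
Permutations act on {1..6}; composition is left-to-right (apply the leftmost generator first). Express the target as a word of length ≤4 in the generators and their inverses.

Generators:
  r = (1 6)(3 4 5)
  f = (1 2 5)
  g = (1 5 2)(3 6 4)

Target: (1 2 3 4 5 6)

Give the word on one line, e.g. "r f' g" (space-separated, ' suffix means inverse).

  after f: (1 2 5)
  after r: (1 2 3 4 5 6)

f r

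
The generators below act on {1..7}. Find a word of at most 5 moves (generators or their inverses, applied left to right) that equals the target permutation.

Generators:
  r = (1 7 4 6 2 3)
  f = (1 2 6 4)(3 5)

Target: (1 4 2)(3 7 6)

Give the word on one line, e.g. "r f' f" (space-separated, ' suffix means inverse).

  after r': (1 3 2 6 4 7)
  after r': (1 2 4)(3 6 7)
  after r': (1 6)(2 7)(3 4)
  after r': (1 4 2)(3 7 6)

r' r' r' r'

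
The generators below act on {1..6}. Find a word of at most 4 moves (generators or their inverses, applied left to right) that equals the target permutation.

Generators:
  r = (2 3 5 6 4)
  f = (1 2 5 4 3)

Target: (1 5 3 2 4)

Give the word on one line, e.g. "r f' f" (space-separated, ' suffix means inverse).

  after f': (1 3 4 5 2)
  after f': (1 4 2 3 5)
  after f': (1 5 3 2 4)

f' f' f'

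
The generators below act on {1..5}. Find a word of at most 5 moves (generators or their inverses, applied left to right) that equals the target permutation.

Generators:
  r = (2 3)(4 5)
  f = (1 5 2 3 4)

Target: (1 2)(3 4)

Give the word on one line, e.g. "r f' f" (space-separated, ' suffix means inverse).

  after f': (1 4 3 2 5)
  after f': (1 3 5 4 2)
  after r: (1 2)(3 4)

f' f' r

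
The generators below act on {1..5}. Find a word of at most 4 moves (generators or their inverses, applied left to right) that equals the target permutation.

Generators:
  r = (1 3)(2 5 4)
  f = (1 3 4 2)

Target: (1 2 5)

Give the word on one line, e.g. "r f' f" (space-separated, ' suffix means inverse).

  after r': (1 3)(2 4 5)
  after f: (1 4 5)
  after r': (1 5 3)(2 4)
  after r': (1 2 5)

r' f r' r'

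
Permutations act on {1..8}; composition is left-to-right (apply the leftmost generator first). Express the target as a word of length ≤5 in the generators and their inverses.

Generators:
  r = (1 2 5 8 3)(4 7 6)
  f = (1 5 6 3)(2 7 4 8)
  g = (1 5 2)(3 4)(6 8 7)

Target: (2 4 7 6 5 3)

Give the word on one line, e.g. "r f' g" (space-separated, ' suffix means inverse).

g f g' f' g

  after g: (1 5 2)(3 4)(6 8 7)
  after f: (1 6 2 5 7 3 8 4)
  after g': (1 7 4 2)(3 6 5 8)
  after f': (1 2 3 5 4 8 6)
  after g: (2 4 7 6 5 3)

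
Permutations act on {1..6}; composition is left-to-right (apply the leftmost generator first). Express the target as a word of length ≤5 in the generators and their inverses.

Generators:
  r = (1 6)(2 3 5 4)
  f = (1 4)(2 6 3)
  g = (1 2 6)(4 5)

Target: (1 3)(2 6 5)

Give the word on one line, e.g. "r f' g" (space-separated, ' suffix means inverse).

g' f f r

  after g': (1 6 2)(4 5)
  after f: (1 3 2 4 5)
  after f: (1 2)(3 6)(4 5)
  after r: (1 3)(2 6 5)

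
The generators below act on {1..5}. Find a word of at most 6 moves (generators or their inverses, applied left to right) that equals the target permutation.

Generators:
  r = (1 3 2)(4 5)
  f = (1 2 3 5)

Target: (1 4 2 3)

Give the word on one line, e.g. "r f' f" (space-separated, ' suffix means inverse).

  after f: (1 2 3 5)
  after r: (3 4 5)
  after f': (1 5 2)(3 4)
  after r': (1 4)(3 5)
  after f: (1 4 2 3)

f r f' r' f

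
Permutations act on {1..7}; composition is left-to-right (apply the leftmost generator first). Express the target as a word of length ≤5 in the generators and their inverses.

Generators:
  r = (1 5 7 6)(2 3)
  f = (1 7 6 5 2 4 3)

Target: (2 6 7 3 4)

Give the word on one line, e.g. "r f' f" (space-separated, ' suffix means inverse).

  after r': (1 6 7 5)(2 3)
  after f: (1 5 7 2)(3 4)
  after r': (2 6 7 3 4)

r' f r'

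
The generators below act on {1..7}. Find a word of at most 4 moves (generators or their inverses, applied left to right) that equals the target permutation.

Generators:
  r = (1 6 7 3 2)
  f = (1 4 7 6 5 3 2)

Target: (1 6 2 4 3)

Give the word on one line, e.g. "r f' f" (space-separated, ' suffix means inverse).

f r' f f

  after f: (1 4 7 6 5 3 2)
  after r': (1 4 6 5 7)
  after f: (1 7 4 5 6 3 2)
  after f: (1 6 2 4 3)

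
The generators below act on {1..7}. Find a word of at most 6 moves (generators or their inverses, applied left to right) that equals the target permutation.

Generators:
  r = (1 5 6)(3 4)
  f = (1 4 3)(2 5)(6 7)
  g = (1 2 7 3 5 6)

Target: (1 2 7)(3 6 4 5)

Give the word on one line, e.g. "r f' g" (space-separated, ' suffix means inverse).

  after g: (1 2 7 3 5 6)
  after f': (1 5 7 4)(2 6 3)
  after g: (1 6 5 3 7 4 2)
  after r': (1 5 4 2 6)(3 7)
  after f: (1 2 7)(3 6 4 5)

g f' g r' f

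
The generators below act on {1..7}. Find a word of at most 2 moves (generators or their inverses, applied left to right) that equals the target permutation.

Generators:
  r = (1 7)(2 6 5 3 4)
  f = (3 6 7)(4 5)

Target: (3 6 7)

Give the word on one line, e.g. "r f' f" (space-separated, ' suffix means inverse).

  after f': (3 7 6)(4 5)
  after f': (3 6 7)

f' f'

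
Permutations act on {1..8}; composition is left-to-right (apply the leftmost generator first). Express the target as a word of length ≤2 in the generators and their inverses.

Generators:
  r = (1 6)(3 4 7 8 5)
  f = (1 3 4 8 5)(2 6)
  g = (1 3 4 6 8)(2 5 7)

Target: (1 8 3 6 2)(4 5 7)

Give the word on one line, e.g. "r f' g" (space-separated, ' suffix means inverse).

  after f': (1 5 8 4 3)(2 6)
  after r': (1 8 3 6 2)(4 5 7)

f' r'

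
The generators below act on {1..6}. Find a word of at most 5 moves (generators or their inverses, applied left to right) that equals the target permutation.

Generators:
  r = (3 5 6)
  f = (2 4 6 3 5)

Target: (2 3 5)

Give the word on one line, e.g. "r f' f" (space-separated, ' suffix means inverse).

f f r r f'

  after f: (2 4 6 3 5)
  after f: (2 6 5 4 3)
  after r: (2 3)(4 5)
  after r: (2 5 4 6 3)
  after f': (2 3 5)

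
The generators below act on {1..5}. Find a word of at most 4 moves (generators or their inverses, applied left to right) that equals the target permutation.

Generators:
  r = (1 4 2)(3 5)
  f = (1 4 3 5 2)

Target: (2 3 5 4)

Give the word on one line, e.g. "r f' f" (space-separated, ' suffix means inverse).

f r f

  after f: (1 4 3 5 2)
  after r: (1 2 4 5)
  after f: (2 3 5 4)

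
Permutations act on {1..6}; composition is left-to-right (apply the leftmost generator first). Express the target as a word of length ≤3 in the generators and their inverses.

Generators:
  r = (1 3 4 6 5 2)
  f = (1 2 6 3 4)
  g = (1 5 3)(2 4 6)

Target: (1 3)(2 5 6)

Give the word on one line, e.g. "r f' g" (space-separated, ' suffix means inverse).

g' r f'

  after g': (1 3 5)(2 6 4)
  after r: (1 4)(2 5 3)
  after f': (1 3)(2 5 6)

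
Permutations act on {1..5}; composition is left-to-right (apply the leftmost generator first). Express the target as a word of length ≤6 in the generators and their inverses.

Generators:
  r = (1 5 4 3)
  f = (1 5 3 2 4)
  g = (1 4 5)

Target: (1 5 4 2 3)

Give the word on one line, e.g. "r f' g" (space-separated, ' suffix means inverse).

g' r' r' f'

  after g': (1 5 4)
  after r': (3 4)
  after r': (1 3 5)
  after f': (1 5 4 2 3)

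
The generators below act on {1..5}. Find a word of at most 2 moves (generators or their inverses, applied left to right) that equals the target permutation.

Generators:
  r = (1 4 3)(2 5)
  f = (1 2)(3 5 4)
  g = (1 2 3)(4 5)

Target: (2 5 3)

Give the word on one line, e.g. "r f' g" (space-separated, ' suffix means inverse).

  after g: (1 2 3)(4 5)
  after f: (2 5 3)

g f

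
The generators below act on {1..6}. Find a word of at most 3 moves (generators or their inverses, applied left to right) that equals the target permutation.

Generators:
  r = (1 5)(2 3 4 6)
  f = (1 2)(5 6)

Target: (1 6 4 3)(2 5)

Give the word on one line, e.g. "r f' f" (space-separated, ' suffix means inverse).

  after r': (1 5)(2 6 4 3)
  after f: (1 6 4 3)(2 5)

r' f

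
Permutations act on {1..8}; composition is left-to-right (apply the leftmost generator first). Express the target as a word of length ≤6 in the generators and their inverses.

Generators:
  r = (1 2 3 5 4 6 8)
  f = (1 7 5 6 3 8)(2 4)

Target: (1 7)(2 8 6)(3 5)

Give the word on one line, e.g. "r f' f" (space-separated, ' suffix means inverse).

r' r' f' f' r

  after r': (1 8 6 4 5 3 2)
  after r': (1 6 5 2 8 4 3)
  after f': (1 5 4 6 7)(2 3 8)
  after f': (1 7 8 4 5 2 6)
  after r: (1 7)(2 8 6)(3 5)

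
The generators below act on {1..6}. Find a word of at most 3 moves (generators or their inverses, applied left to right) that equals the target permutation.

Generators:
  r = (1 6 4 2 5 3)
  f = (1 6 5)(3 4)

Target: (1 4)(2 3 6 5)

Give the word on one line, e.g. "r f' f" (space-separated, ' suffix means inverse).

r' f'

  after r': (1 3 5 2 4 6)
  after f': (1 4)(2 3 6 5)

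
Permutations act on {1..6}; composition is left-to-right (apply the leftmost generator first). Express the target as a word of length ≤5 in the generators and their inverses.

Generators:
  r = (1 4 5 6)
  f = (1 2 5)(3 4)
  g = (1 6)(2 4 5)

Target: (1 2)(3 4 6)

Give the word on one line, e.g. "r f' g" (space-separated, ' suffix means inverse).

  after r': (1 6 5 4)
  after g': (2 5)(4 6)
  after f: (1 2)(3 4 6)

r' g' f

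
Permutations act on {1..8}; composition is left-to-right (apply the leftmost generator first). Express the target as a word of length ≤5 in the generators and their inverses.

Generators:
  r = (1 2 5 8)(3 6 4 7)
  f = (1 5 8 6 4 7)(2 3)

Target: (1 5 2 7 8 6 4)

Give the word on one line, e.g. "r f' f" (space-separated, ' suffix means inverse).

  after f: (1 5 8 6 4 7)(2 3)
  after r: (1 8 4 3 5)(2 6 7)
  after f': (1 5 7 3)(2 8 6 4)
  after r: (1 8 4 5 3 2)(6 7)
  after f': (1 5 2 7 8 6 4)

f r f' r f'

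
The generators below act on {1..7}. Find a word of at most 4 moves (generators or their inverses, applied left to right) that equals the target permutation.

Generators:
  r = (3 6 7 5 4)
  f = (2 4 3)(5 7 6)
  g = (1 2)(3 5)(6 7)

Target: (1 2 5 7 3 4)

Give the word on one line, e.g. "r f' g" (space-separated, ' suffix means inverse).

  after f': (2 3 4)(5 6 7)
  after g': (1 2 5 7 3 4)

f' g'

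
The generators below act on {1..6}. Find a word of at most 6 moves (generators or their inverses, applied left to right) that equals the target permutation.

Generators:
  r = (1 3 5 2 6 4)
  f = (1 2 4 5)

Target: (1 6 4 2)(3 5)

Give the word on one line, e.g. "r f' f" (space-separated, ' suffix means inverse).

f' f' f' r

  after f': (1 5 4 2)
  after f': (1 4)(2 5)
  after f': (1 2 4 5)
  after r: (1 6 4 2)(3 5)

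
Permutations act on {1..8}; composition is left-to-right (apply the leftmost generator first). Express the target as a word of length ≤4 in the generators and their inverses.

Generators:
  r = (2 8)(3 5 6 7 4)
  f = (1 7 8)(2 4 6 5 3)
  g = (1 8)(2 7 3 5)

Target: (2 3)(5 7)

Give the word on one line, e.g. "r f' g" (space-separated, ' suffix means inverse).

  after g': (1 8)(2 5 3 7)
  after g': (2 3)(5 7)

g' g'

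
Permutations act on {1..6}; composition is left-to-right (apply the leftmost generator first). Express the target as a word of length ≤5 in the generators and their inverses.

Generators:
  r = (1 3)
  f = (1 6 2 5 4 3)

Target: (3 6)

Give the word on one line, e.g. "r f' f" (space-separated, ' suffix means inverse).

  after r: (1 3)
  after f': (1 4 5 2 6)
  after r: (1 4 5 2 6 3)
  after f: (1 3 6)
  after r': (3 6)

r f' r f r'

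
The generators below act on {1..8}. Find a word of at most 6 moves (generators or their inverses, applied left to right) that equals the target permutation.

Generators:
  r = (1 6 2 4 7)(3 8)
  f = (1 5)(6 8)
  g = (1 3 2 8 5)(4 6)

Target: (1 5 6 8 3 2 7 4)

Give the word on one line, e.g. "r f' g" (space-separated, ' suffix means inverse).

g' g' r' g' g'

  after g': (1 5 8 2 3)(4 6)
  after g': (1 8 3 5 2)
  after r': (1 3 5 6)(2 7 4)
  after g': (2 7 6 5 4 3 8)
  after g': (1 5 6 8 3 2 7 4)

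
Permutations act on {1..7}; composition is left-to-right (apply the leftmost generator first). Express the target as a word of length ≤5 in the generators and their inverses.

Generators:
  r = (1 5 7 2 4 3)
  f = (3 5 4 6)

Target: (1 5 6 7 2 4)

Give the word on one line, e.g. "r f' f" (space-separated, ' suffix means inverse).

  after f: (3 5 4 6)
  after f: (3 4)(5 6)
  after r: (1 5 6 7 2 4)

f f r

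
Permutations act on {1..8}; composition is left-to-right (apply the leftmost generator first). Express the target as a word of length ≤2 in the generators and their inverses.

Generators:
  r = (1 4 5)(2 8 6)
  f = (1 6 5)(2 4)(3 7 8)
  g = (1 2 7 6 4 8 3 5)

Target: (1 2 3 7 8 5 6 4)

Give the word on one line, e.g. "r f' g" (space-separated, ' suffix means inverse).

r f

  after r: (1 4 5)(2 8 6)
  after f: (1 2 3 7 8 5 6 4)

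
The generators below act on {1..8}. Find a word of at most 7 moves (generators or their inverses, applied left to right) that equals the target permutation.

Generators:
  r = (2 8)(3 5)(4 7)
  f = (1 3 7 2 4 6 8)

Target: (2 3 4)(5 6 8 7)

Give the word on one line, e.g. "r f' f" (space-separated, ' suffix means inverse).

f' r f' f' f'

  after f': (1 8 6 4 2 7 3)
  after r: (1 2 4 8 6 7 5 3)
  after f': (1 7 5)(3 8 4 6)
  after f': (1 3 6)(2 7 5 8)
  after f': (2 3 4)(5 6 8 7)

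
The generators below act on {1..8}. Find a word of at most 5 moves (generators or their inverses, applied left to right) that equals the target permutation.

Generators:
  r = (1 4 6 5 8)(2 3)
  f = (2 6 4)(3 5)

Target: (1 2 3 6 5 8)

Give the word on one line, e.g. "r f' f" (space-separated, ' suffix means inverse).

  after r: (1 4 6 5 8)(2 3)
  after f': (1 6 3 4 2 5 8)
  after f': (1 2 3 6 5 8)

r f' f'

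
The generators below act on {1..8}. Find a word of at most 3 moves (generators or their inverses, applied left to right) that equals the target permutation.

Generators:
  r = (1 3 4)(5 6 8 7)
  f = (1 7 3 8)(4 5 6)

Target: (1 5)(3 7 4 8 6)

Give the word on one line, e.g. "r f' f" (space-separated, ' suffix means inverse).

  after r: (1 3 4)(5 6 8 7)
  after r: (1 4 3)(5 8)(6 7)
  after f: (1 5)(3 7 4 8 6)

r r f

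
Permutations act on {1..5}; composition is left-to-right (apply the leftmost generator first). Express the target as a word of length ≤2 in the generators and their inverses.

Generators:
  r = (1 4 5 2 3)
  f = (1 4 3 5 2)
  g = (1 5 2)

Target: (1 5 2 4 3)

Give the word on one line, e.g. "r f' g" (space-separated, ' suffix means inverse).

f' r'

  after f': (1 2 5 3 4)
  after r': (1 5 2 4 3)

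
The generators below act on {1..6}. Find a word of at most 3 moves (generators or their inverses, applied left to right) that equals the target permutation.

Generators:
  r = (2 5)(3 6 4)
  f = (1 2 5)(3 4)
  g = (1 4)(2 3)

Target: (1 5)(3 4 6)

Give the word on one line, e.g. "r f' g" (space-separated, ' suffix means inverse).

  after f': (1 5 2)(3 4)
  after f': (1 2 5)
  after r': (1 5)(3 4 6)

f' f' r'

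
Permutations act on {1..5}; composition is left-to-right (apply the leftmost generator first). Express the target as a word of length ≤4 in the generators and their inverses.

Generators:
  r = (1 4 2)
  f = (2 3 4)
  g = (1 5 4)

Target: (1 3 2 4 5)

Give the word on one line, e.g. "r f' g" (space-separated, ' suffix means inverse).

  after g: (1 5 4)
  after g: (1 4 5)
  after f': (1 3 2 4 5)

g g f'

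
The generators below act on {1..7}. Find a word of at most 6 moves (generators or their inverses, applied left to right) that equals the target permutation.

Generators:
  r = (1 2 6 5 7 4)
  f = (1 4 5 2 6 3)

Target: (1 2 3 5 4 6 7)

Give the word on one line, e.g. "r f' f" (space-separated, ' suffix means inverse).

  after r: (1 2 6 5 7 4)
  after f': (1 5 7)(3 6 4)
  after r': (1 6 7 4 3 2)
  after f': (1 2 3 5 4 6 7)

r f' r' f'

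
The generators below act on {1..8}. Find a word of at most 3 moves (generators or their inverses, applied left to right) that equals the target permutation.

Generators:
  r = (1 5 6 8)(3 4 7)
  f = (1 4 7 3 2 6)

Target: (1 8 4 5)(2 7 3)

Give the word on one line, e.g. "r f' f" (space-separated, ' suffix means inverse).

  after f': (1 6 2 3 7 4)
  after r: (1 8)(2 4 5 6)
  after f: (1 8 4 5)(2 7 3)

f' r f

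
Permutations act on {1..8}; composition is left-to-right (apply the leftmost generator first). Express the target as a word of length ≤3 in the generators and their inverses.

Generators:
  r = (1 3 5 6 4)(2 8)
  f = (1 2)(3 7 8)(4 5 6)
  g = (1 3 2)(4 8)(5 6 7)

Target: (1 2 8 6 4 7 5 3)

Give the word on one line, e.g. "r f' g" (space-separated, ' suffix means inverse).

g' f f

  after g': (1 2 3)(4 8)(5 7 6)
  after f: (2 7 4 3)(5 8)
  after f: (1 2 8 6 4 7 5 3)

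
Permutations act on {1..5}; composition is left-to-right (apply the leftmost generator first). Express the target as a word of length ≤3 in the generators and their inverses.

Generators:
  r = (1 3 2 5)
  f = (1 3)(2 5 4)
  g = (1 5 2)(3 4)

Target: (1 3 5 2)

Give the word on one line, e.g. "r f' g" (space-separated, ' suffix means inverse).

  after g: (1 5 2)(3 4)
  after r: (2 3 4)
  after f': (1 3 5 2)

g r f'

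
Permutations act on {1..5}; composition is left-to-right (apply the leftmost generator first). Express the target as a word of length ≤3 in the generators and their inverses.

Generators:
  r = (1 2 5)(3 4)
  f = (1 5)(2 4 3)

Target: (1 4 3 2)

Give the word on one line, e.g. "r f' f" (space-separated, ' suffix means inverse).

r' r' f

  after r': (1 5 2)(3 4)
  after r': (1 2 5)
  after f: (1 4 3 2)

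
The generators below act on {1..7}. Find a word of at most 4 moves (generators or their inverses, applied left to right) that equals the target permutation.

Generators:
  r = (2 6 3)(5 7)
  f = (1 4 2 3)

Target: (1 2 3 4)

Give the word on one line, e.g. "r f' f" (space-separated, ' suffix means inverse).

r f' r

  after r: (2 6 3)(5 7)
  after f': (1 3 4)(2 6)(5 7)
  after r: (1 2 3 4)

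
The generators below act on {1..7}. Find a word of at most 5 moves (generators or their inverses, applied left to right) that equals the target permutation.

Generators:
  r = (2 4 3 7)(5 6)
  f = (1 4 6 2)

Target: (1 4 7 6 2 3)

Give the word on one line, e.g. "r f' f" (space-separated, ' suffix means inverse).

r r f

  after r: (2 4 3 7)(5 6)
  after r: (2 3)(4 7)
  after f: (1 4 7 6 2 3)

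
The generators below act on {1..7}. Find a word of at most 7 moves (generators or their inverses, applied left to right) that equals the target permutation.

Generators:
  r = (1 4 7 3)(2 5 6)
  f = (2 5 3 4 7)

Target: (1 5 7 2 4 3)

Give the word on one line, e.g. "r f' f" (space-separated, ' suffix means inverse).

r' r' r' f' f'

  after r': (1 3 7 4)(2 6 5)
  after r': (1 7)(2 5 6)(3 4)
  after r': (1 4 7 3)
  after f': (1 3)(2 7 5)
  after f': (1 5 7 2 4 3)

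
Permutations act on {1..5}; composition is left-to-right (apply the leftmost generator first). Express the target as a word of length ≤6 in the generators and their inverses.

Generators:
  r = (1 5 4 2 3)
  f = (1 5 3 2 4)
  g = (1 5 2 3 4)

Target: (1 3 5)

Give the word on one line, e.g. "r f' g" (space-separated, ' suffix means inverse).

  after f: (1 5 3 2 4)
  after r: (1 4 5)
  after g: (2 3 4)
  after r': (1 3 5)

f r g r'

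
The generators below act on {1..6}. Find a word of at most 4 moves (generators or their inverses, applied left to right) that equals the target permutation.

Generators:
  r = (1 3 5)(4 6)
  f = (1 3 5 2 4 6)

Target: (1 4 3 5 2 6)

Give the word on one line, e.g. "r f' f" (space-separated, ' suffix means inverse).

r' f f

  after r': (1 5 3)(4 6)
  after f: (1 2 4)
  after f: (1 4 3 5 2 6)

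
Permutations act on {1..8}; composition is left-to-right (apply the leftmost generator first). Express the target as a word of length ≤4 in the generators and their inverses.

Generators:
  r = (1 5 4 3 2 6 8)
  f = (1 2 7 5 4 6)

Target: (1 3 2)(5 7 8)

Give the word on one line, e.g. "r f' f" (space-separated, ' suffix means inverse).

r f' f' r'

  after r: (1 5 4 3 2 6 8)
  after f': (1 7 2 4 3)(6 8)
  after f': (1 2 5 7)(3 6 8 4)
  after r': (1 3 2)(5 7 8)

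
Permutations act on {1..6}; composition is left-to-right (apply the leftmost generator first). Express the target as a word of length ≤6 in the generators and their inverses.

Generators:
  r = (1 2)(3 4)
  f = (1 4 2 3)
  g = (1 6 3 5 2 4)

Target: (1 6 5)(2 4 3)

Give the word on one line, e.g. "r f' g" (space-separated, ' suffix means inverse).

g' r' g' r

  after g': (1 4 2 5 3 6)
  after r': (1 3 6 2 5 4)
  after g': (1 6 5 2 3)
  after r: (1 6 5)(2 4 3)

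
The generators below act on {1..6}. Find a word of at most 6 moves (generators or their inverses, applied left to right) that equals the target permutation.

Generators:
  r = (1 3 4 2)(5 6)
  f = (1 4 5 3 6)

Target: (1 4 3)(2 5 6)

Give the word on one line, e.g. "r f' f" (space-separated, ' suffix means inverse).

r' f' f' r'

  after r': (1 2 4 3)(5 6)
  after f': (1 2)(3 6 4 5)
  after f': (1 2 6)
  after r': (1 4 3)(2 5 6)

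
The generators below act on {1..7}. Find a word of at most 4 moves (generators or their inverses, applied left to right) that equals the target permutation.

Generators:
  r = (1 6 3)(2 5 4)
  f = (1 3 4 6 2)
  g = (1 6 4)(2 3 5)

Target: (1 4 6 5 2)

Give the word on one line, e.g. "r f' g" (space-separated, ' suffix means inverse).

f r f f

  after f: (1 3 4 6 2)
  after r: (2 6 5 4 3)
  after f: (1 3)(5 6)
  after f: (1 4 6 5 2)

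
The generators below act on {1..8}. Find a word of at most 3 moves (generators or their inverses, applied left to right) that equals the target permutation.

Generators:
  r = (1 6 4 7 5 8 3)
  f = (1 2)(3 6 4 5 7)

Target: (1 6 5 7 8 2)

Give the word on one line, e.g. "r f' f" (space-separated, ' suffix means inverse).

  after r: (1 6 4 7 5 8 3)
  after r: (1 4 5 3 6 7 8)
  after f': (1 6 5 7 8 2)

r r f'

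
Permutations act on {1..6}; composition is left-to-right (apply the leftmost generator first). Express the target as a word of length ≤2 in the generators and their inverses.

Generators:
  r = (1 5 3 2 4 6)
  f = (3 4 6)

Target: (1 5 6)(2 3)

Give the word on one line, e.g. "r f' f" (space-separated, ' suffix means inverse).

r f'

  after r: (1 5 3 2 4 6)
  after f': (1 5 6)(2 3)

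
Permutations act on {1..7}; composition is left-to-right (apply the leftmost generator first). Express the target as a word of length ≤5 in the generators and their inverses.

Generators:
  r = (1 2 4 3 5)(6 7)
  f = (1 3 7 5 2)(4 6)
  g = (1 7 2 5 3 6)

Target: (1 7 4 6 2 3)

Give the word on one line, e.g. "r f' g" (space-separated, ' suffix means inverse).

  after g': (1 6 3 5 2 7)
  after g': (1 3 2)(5 7 6)
  after f: (1 7 4 6 2 3)

g' g' f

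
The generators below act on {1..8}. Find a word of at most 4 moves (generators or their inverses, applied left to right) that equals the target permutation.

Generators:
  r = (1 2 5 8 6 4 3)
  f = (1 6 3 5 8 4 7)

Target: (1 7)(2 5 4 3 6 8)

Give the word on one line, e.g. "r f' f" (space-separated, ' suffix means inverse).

  after f: (1 6 3 5 8 4 7)
  after r: (1 4 7 2 5 6)(3 8)
  after f: (1 7 2 8 5 3 4)
  after r': (1 7)(2 5 4 3 6 8)

f r f r'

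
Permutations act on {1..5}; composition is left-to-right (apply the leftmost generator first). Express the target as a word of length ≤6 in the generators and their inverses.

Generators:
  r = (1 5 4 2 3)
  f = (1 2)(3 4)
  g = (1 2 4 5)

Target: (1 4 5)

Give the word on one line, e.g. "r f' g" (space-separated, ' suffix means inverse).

  after f: (1 2)(3 4)
  after g': (2 5 4 3)
  after r: (1 5 2 4)
  after g': (1 4 5)

f g' r g'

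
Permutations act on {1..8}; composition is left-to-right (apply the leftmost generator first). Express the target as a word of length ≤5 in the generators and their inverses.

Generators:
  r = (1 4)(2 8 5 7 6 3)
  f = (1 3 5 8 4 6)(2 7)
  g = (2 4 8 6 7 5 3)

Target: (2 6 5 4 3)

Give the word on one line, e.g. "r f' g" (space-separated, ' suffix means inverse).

r r g' g'

  after r: (1 4)(2 8 5 7 6 3)
  after r: (2 5 6)(3 8 7)
  after g': (2 7 5 8 6 3 4)
  after g': (2 6 5 4 3)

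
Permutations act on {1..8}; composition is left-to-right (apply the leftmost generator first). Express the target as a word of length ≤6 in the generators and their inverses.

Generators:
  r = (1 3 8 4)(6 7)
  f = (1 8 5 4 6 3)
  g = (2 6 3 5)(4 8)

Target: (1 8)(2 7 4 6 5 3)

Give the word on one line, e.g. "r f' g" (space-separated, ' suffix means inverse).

f r' f' g r

  after f: (1 8 5 4 6 3)
  after r': (1 3 4 7 6)(5 8)
  after f': (1 6 3 5)(4 7)
  after g: (1 3 2 6 5)(4 7 8)
  after r: (1 8)(2 7 4 6 5 3)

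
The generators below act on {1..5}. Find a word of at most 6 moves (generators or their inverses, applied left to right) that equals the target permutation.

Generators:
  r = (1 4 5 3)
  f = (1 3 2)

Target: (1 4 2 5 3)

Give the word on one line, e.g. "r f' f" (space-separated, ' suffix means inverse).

  after f: (1 3 2)
  after r': (1 5 4)(2 3)
  after r': (1 4 3 2 5)
  after f: (1 4 2 5 3)

f r' r' f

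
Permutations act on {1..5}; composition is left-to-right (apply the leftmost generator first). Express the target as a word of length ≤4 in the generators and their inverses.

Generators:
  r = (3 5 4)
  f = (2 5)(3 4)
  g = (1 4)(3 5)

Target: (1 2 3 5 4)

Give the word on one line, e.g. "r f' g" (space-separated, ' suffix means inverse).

  after g: (1 4)(3 5)
  after f': (1 3 2 5 4)
  after r: (1 5 3 2 4)
  after f': (1 2 3 5 4)

g f' r f'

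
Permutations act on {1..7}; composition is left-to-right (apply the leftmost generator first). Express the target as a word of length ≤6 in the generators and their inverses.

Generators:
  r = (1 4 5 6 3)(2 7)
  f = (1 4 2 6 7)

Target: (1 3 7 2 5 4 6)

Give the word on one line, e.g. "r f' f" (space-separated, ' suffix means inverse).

  after r: (1 4 5 6 3)(2 7)
  after f': (2 6 3 7 4 5)
  after f': (1 7)(3 6)(4 5)
  after f': (1 6 3 2 4 5)
  after r: (1 3 7 2 5 4 6)

r f' f' f' r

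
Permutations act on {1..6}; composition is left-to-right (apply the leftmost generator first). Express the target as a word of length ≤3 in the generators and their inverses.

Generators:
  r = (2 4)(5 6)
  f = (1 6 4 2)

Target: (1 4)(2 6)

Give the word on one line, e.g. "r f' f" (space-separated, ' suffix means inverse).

f' f'

  after f': (1 2 4 6)
  after f': (1 4)(2 6)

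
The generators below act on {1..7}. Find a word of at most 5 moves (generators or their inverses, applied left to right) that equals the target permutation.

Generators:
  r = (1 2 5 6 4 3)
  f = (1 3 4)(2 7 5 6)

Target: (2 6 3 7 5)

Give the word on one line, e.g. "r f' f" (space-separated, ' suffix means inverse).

  after f: (1 3 4)(2 7 5 6)
  after r': (1 4 3 6)(2 7)
  after f': (1 3 5 7 6 4)
  after f': (2 6 3 7 5)

f r' f' f'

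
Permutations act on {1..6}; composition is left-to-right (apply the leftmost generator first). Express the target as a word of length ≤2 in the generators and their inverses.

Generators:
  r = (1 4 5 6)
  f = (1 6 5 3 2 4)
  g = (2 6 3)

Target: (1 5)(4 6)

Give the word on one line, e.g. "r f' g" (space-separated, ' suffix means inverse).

  after r: (1 4 5 6)
  after r: (1 5)(4 6)

r r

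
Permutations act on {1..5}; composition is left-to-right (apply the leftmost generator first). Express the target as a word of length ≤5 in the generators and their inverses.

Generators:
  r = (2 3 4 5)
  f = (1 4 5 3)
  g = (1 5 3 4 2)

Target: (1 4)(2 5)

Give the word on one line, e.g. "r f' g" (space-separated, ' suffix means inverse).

f g' r

  after f: (1 4 5 3)
  after g': (1 3 2 4)
  after r: (1 4)(2 5)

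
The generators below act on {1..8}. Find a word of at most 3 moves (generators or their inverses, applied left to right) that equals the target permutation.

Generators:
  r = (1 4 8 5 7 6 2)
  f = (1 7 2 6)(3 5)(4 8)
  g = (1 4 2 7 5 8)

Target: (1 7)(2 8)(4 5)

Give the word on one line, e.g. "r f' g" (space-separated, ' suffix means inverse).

  after g': (1 8 5 7 2 4)
  after g': (1 5 2)(4 8 7)
  after g': (1 7)(2 8)(4 5)

g' g' g'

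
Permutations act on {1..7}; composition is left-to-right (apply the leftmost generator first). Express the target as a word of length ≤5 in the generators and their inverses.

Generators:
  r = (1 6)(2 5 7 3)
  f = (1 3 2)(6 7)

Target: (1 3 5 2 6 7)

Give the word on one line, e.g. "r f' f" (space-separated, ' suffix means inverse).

r r f

  after r: (1 6)(2 5 7 3)
  after r: (2 7)(3 5)
  after f: (1 3 5 2 6 7)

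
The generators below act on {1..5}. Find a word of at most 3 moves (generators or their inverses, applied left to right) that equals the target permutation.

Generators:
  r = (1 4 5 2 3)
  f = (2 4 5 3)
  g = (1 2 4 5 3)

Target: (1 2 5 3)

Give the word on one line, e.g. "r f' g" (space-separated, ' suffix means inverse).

  after r': (1 3 2 5 4)
  after f': (1 5 2 4)
  after r: (1 2 5 3)

r' f' r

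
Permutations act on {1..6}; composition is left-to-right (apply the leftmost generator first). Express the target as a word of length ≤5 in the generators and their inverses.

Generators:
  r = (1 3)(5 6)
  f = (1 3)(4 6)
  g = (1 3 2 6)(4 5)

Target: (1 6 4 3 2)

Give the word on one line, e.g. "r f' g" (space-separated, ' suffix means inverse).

f g' g'

  after f: (1 3)(4 6)
  after g': (2 3 6 5 4)
  after g': (1 6 4 3 2)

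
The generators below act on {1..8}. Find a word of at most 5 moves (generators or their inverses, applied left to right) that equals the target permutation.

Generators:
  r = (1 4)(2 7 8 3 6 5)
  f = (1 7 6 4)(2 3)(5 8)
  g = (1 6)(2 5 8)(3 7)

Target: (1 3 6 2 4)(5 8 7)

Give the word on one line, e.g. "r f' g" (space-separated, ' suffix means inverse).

r f f g'

  after r: (1 4)(2 7 8 3 6 5)
  after f: (2 6 8)(3 4 7 5)
  after f: (1 7 8 3)(2 4 6 5)
  after g': (1 3 6 2 4)(5 8 7)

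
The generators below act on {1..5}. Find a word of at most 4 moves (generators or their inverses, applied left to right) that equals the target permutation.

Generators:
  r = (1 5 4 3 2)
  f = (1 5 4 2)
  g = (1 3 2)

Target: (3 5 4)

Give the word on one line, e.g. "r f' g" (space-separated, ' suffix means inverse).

g g r

  after g: (1 3 2)
  after g: (1 2 3)
  after r: (3 5 4)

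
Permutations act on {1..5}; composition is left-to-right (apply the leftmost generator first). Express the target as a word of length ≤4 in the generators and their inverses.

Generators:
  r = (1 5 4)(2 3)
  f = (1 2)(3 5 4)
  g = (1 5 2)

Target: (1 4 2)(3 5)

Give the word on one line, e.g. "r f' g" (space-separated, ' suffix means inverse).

f' g r r

  after f': (1 2)(3 4 5)
  after g: (2 5 3 4)
  after r: (1 5 2 4 3)
  after r: (1 4 2)(3 5)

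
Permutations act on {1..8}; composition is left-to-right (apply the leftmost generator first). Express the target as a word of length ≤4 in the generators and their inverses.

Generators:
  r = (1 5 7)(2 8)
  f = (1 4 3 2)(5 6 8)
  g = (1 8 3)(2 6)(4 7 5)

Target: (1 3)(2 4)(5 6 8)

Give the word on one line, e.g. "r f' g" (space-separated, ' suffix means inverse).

f' f'

  after f': (1 2 3 4)(5 8 6)
  after f': (1 3)(2 4)(5 6 8)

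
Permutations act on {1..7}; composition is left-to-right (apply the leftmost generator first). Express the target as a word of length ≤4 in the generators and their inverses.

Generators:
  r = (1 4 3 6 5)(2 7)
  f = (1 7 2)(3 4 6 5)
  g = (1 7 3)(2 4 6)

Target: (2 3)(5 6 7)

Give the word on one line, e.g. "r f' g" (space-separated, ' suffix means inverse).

  after g: (1 7 3)(2 4 6)
  after f': (2 3)(5 6 7)

g f'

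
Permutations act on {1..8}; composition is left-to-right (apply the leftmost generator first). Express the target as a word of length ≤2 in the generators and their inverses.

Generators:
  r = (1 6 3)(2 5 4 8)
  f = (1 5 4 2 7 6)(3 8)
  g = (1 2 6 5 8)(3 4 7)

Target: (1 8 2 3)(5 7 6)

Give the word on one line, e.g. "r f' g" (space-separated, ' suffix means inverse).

  after r': (1 3 6)(2 8 4 5)
  after f: (1 8 2 3)(5 7 6)

r' f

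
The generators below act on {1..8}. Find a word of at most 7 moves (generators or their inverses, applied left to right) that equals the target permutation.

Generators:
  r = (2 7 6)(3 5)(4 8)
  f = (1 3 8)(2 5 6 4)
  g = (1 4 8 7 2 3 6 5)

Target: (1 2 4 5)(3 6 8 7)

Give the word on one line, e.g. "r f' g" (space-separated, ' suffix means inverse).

g' r g f f

  after g': (1 5 6 3 2 7 8 4)
  after r: (1 3 7 4)(2 6 5)
  after g: (1 6)(2 5 3)(7 8)
  after f: (1 4 2 6 3 5 8 7)
  after f: (1 2 4 5)(3 6 8 7)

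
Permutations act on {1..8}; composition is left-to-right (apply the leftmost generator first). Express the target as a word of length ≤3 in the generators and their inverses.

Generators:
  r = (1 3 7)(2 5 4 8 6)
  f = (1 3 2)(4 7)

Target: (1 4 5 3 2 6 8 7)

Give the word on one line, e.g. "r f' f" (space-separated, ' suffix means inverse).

  after r': (1 7 3)(2 6 8 4 5)
  after f': (1 4 5 3 2 6 8 7)

r' f'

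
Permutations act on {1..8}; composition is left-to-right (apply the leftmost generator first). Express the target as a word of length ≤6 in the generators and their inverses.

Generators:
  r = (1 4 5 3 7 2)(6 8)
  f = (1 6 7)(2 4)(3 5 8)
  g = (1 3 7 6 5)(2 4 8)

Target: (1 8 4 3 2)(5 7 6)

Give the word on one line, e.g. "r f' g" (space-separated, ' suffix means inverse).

f g r f'

  after f: (1 6 7)(2 4)(3 5 8)
  after g: (1 5 2 8 7 3)
  after r: (1 3 4 5)(2 6 8)
  after f': (1 8 4 3 2)(5 7 6)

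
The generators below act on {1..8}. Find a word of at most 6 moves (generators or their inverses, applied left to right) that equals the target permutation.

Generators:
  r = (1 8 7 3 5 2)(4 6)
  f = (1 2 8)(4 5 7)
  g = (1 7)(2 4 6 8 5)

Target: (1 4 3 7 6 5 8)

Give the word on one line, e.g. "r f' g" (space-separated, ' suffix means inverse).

g' f g r'

  after g': (1 7)(2 5 8 6 4)
  after f: (1 4 8 6 5)(2 7)
  after g: (1 6 2)(4 5 7)
  after r': (1 4 3 7 6 5 8)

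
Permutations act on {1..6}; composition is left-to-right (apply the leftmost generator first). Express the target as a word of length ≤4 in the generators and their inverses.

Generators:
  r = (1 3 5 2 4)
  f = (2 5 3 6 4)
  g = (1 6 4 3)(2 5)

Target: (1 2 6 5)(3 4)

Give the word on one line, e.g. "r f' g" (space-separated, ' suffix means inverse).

  after r: (1 3 5 2 4)
  after f': (1 5 4)(2 6 3)
  after r: (1 2 6 5)(3 4)

r f' r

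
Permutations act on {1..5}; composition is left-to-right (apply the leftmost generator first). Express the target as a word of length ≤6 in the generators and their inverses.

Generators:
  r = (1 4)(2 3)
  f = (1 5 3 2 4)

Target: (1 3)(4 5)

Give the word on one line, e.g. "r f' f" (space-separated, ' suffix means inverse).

r' f' r' f r'

  after r': (1 4)(2 3)
  after f': (1 2 5)
  after r': (1 3 2 5 4)
  after f: (1 2 3 4 5)
  after r': (1 3)(4 5)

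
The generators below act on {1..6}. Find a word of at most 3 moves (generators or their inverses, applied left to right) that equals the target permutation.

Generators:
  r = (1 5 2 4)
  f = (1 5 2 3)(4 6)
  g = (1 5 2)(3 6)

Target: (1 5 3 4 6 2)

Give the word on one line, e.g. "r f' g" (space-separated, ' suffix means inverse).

  after g': (1 2 5)(3 6)
  after f': (1 5 3 4 6 2)

g' f'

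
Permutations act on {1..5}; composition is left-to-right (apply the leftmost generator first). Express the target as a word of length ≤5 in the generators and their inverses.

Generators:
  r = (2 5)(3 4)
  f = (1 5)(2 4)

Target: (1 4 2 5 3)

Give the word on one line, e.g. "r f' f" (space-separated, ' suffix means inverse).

r f r' f'

  after r: (2 5)(3 4)
  after f: (1 5 4 3 2)
  after r': (1 2)(3 5)
  after f': (1 4 2 5 3)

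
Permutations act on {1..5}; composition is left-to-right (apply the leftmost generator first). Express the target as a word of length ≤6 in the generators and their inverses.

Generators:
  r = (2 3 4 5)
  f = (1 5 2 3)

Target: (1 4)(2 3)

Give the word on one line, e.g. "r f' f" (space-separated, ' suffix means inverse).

r f r' f'

  after r: (2 3 4 5)
  after f: (1 5 3 4 2)
  after r': (1 4 5 2)
  after f': (1 4)(2 3)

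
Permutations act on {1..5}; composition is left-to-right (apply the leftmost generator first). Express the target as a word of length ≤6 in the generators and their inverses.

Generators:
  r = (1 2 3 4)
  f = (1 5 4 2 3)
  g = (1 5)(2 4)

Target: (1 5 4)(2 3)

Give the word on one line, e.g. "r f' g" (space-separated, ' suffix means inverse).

  after g: (1 5)(2 4)
  after r': (1 5 4)(2 3)
  after g: (2 3 4 5)
  after g: (1 5 4)(2 3)

g r' g g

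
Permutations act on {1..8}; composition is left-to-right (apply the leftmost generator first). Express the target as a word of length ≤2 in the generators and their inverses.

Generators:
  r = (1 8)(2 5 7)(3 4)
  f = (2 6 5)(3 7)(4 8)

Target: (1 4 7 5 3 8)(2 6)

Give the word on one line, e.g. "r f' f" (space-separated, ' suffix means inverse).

r f'

  after r: (1 8)(2 5 7)(3 4)
  after f': (1 4 7 5 3 8)(2 6)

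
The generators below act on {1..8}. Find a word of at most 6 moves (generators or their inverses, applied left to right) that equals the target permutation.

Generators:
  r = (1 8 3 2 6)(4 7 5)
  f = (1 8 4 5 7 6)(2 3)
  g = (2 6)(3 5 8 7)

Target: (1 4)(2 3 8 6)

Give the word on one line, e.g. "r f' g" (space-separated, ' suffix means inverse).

g r' f' f' f'

  after g: (2 6)(3 5 8 7)
  after r': (1 6 3 7 8 4 5)
  after f': (1 7)(2 3 5 6)
  after f': (1 5 7 6 3 4 8)
  after f': (1 4)(2 3 8 6)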